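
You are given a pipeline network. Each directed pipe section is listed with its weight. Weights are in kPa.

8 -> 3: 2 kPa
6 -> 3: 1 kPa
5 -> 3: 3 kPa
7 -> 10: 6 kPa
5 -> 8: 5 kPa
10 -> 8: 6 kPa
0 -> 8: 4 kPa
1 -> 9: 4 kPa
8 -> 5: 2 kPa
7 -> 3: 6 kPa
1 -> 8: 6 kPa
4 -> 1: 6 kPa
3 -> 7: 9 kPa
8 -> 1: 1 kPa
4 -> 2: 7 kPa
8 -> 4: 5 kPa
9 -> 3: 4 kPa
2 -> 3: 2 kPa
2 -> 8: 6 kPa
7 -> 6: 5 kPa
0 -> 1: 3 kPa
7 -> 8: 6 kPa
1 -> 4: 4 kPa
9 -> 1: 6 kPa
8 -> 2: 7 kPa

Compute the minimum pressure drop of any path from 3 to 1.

Candidate routes:
3–7–8–1: 9+6+1 = 16
3–7–8–4–1: 9+6+5+6 = 26
3–7–10–8–1: 9+6+6+1 = 22
The minimum is 16 kPa via 3–7–8–1.

16 kPa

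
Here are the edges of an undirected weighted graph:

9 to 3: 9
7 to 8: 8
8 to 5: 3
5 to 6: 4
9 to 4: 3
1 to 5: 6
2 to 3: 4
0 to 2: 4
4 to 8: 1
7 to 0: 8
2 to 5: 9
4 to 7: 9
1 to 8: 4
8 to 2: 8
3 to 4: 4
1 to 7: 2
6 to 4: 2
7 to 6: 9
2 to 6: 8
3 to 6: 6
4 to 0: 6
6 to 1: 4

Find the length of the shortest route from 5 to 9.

Settle nodes by increasing distance from 5:
5: 0
8: 3  (via 5)
4: 4  (via 8)
6: 4  (via 5)
1: 6  (via 5)
9: 7  (via 4)
Shortest route: 5–8–4–9 = 7.

7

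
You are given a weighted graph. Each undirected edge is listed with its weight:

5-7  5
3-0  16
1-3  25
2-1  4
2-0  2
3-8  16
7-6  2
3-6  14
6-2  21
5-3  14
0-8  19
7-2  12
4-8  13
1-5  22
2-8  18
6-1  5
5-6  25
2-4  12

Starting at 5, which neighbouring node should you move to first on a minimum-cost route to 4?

Candidate routes:
5 - 7 - 2 - 4: 5+12+12 = 29
5 - 7 - 6 - 1 - 2 - 4: 5+2+5+4+12 = 28
Cheapest is 5 - 7 - 6 - 1 - 2 - 4 at 28.
So from 5 the first move is to 7.

7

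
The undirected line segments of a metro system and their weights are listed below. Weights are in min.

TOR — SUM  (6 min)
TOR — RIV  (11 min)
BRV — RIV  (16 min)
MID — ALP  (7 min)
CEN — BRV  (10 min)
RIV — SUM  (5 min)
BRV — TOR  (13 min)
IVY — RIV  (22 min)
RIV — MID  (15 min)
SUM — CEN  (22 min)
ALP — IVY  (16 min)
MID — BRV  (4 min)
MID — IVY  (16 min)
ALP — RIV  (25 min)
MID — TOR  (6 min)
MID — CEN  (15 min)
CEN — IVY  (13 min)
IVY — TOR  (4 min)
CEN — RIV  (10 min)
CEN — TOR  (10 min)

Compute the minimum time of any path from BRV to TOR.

10 min

Shortest distances from BRV:
BRV: 0
MID: 4  (via BRV)
TOR: 10  (via MID)
Shortest route: BRV → MID → TOR = 10 min.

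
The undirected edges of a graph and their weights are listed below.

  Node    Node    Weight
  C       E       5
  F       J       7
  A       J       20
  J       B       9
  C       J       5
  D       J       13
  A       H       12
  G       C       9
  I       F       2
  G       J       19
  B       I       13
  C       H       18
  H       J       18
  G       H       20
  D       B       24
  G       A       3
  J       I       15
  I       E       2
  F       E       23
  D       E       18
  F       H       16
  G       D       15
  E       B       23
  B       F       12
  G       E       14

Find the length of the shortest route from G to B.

23

Running Dijkstra from G:
G: 0
A: 3  (via G)
C: 9  (via G)
E: 14  (via G)
J: 14  (via C)
D: 15  (via G)
H: 15  (via A)
I: 16  (via E)
F: 18  (via I)
B: 23  (via J)
Shortest route: G–C–J–B = 23.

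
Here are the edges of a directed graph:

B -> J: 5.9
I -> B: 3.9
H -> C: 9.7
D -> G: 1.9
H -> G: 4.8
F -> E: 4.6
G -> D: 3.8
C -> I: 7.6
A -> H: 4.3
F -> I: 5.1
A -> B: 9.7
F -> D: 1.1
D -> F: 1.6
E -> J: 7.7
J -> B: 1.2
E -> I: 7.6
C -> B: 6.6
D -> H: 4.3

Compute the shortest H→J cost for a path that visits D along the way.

22.5

Best H to D: H → G → D costing 8.6
Best D to J: D → F → E → J costing 13.9
Total via D: 8.6 + 13.9 = 22.5.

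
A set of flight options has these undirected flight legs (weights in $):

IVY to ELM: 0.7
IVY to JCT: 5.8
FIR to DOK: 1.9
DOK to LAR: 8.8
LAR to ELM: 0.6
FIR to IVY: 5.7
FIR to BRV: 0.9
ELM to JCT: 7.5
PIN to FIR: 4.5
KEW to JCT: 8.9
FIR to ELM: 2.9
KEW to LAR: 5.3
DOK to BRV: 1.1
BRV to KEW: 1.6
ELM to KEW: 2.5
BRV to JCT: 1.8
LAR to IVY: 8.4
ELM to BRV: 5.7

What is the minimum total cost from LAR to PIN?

Shortest distances from LAR:
LAR: 0
ELM: 0.6  (via LAR)
IVY: 1.3  (via ELM)
KEW: 3.1  (via ELM)
FIR: 3.5  (via ELM)
BRV: 4.4  (via FIR)
DOK: 5.4  (via FIR)
JCT: 6.2  (via BRV)
PIN: 8  (via FIR)
Shortest route: LAR–ELM–FIR–PIN = $8.

$8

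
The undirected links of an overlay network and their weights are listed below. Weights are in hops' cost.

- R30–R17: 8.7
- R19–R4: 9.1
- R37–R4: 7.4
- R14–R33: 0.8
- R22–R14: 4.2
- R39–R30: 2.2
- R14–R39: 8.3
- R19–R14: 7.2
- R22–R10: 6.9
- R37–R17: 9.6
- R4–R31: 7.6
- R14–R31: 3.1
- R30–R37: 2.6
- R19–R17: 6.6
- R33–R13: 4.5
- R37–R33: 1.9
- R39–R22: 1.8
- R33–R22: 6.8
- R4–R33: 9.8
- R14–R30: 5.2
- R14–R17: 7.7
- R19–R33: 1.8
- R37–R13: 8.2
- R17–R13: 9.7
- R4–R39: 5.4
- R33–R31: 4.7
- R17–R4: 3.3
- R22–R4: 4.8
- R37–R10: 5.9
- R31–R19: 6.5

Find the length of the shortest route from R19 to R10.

Enumerating some paths:
R19 - R33 - R14 - R22 - R10: 1.8+0.8+4.2+6.9 = 13.7
R19 - R33 - R37 - R10: 1.8+1.9+5.9 = 9.6
The minimum is 9.6 hops' cost via R19 - R33 - R37 - R10.

9.6 hops' cost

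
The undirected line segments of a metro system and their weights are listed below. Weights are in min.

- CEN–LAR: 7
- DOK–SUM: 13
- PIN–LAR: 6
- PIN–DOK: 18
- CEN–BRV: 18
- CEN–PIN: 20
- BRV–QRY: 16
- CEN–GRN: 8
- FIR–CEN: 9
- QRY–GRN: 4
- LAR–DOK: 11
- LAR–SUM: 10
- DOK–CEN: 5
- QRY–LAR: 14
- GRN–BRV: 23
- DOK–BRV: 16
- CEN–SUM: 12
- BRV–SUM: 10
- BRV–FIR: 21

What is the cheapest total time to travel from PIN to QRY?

Enumerating some paths:
PIN → LAR → CEN → GRN → QRY: 6+7+8+4 = 25
PIN → CEN → GRN → QRY: 20+8+4 = 32
PIN → LAR → DOK → CEN → GRN → QRY: 6+11+5+8+4 = 34
PIN → LAR → QRY: 6+14 = 20
The minimum is 20 min via PIN → LAR → QRY.

20 min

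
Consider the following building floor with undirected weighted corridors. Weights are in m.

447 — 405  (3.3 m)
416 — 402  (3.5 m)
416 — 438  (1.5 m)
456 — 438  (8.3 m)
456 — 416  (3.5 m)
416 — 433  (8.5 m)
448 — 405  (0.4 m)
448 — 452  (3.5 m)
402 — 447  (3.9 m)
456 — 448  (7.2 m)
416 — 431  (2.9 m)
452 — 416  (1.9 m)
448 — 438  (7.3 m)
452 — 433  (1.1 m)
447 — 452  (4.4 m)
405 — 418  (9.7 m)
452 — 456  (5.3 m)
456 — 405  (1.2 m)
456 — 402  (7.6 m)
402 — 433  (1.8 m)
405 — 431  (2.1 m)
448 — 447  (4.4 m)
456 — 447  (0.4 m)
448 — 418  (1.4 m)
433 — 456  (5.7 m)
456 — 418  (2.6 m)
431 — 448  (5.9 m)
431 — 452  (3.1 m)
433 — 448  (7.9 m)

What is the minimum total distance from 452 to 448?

Settle nodes by increasing distance from 452:
452: 0
433: 1.1  (via 452)
416: 1.9  (via 452)
402: 2.9  (via 433)
431: 3.1  (via 452)
438: 3.4  (via 416)
448: 3.5  (via 452)
Shortest route: 452–448 = 3.5 m.

3.5 m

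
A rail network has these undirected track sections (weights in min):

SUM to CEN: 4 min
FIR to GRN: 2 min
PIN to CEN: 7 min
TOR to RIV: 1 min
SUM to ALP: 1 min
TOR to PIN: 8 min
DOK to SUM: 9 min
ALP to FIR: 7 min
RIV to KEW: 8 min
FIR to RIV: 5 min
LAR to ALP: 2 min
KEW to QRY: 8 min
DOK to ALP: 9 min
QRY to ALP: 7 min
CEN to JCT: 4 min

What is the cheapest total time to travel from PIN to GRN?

16 min

Running Dijkstra from PIN:
PIN: 0
CEN: 7  (via PIN)
TOR: 8  (via PIN)
RIV: 9  (via TOR)
SUM: 11  (via CEN)
JCT: 11  (via CEN)
ALP: 12  (via SUM)
LAR: 14  (via ALP)
FIR: 14  (via RIV)
GRN: 16  (via FIR)
Shortest route: PIN–TOR–RIV–FIR–GRN = 16 min.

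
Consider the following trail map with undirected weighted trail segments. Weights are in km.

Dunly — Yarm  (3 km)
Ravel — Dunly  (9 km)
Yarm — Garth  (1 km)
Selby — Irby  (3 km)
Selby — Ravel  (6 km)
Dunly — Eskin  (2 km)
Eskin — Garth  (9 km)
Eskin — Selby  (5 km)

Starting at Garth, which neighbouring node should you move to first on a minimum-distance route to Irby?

Compare a few routes:
Garth–Eskin–Selby–Irby: 9+5+3 = 17
Garth–Yarm–Dunly–Ravel–Selby–Irby: 1+3+9+6+3 = 22
Garth–Yarm–Dunly–Eskin–Selby–Irby: 1+3+2+5+3 = 14
The minimum is 14 km via Garth–Yarm–Dunly–Eskin–Selby–Irby.
So from Garth the first move is to Yarm.

Yarm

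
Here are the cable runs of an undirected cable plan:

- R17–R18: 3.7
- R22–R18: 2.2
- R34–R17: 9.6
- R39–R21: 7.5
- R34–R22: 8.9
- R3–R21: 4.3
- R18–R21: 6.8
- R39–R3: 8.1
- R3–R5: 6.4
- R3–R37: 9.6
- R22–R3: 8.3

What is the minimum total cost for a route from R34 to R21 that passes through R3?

Best R34 to R3: R34–R22–R3 costing 17.2
Shortest R3→R21: R3–R21 = 4.3
Total via R3: 17.2 + 4.3 = 21.5.

21.5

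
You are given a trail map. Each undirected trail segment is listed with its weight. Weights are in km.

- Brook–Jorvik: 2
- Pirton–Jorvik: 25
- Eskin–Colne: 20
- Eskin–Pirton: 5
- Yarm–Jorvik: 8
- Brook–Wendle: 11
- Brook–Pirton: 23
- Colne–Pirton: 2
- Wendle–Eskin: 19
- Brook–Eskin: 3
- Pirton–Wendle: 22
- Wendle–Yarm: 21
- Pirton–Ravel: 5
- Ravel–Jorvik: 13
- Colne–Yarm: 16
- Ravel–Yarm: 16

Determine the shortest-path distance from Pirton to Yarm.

18 km

Candidate routes:
Pirton - Colne - Yarm: 2+16 = 18
Pirton - Ravel - Yarm: 5+16 = 21
Pirton - Ravel - Jorvik - Yarm: 5+13+8 = 26
Cheapest is Pirton - Colne - Yarm at 18 km.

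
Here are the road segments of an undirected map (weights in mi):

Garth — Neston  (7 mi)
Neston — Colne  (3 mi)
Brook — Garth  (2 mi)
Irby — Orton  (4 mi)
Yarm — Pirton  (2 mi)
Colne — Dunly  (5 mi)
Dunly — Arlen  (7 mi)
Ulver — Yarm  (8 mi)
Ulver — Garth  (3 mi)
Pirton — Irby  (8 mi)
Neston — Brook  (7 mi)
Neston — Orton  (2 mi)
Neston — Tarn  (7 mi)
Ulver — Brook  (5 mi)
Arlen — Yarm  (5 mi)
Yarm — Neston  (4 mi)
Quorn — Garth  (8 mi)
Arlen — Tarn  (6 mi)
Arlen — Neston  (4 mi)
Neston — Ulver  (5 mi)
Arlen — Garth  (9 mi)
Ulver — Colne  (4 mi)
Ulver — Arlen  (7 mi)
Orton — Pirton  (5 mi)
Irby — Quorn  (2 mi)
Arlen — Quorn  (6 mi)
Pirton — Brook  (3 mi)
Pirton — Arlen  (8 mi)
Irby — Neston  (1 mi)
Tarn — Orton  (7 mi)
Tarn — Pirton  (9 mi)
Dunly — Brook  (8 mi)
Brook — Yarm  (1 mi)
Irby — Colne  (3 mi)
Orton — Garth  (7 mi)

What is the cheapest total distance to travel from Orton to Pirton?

5 mi

Shortest distances from Orton:
Orton: 0
Neston: 2  (via Orton)
Irby: 3  (via Neston)
Colne: 5  (via Neston)
Pirton: 5  (via Orton)
Shortest route: Orton–Pirton = 5 mi.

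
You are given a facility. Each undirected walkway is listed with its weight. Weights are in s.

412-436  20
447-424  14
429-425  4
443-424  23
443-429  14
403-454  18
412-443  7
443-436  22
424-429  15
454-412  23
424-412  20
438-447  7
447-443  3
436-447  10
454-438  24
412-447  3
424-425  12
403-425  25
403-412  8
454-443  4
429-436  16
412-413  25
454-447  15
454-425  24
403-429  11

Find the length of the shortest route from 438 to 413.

Settle nodes by increasing distance from 438:
438: 0
447: 7  (via 438)
443: 10  (via 447)
412: 10  (via 447)
454: 14  (via 443)
436: 17  (via 447)
403: 18  (via 412)
424: 21  (via 447)
429: 24  (via 443)
425: 28  (via 429)
413: 35  (via 412)
Shortest route: 438 → 447 → 412 → 413 = 35 s.

35 s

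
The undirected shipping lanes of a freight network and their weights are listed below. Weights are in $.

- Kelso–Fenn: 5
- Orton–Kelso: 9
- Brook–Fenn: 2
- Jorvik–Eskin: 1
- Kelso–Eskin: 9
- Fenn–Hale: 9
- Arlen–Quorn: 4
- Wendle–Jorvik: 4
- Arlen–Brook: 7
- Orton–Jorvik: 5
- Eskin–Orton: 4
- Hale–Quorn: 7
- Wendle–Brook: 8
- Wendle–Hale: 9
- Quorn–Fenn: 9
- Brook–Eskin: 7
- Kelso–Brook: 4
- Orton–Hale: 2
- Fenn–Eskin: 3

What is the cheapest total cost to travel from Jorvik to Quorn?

$13

Shortest distances from Jorvik:
Jorvik: 0
Eskin: 1  (via Jorvik)
Fenn: 4  (via Eskin)
Wendle: 4  (via Jorvik)
Orton: 5  (via Jorvik)
Brook: 6  (via Fenn)
Hale: 7  (via Orton)
Kelso: 9  (via Fenn)
Arlen: 13  (via Brook)
Quorn: 13  (via Fenn)
Shortest route: Jorvik → Eskin → Fenn → Quorn = $13.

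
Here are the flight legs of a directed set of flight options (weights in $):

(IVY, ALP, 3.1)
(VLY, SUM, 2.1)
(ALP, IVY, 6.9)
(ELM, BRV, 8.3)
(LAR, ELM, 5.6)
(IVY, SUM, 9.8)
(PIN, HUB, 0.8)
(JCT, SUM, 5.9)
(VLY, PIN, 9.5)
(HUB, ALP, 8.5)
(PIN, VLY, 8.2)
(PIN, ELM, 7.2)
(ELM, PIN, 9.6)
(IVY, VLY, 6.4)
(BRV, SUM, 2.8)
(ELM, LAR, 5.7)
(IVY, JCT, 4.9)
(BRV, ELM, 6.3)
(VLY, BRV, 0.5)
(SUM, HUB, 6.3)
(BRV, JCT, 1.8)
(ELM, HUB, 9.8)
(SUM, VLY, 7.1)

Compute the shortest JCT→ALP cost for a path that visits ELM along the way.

$38.1

Best JCT to ELM: JCT–SUM–VLY–BRV–ELM costing 19.8
Shortest ELM→ALP: ELM–HUB–ALP = 18.3
Total via ELM: 19.8 + 18.3 = $38.1.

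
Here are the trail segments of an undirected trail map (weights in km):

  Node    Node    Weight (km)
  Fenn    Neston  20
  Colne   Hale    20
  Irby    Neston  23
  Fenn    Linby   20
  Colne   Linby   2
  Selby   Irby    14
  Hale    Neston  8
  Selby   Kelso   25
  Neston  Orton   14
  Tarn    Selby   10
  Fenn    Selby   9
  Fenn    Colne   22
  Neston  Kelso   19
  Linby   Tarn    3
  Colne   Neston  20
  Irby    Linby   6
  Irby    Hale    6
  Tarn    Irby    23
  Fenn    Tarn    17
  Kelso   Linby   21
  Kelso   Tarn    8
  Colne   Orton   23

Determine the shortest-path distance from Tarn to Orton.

Settle nodes by increasing distance from Tarn:
Tarn: 0
Linby: 3  (via Tarn)
Colne: 5  (via Linby)
Kelso: 8  (via Tarn)
Irby: 9  (via Linby)
Selby: 10  (via Tarn)
Hale: 15  (via Irby)
Fenn: 17  (via Tarn)
Neston: 23  (via Hale)
Orton: 28  (via Colne)
Shortest route: Tarn → Linby → Colne → Orton = 28 km.

28 km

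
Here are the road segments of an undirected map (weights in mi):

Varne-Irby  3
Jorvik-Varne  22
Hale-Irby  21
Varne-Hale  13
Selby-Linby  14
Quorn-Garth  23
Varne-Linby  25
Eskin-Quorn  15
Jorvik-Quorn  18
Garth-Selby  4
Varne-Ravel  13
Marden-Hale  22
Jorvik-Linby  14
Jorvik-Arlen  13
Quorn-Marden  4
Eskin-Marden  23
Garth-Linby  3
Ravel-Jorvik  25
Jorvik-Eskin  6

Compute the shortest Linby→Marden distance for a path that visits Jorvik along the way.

Shortest Linby→Jorvik: Linby–Jorvik = 14
Shortest Jorvik→Marden: Jorvik–Quorn–Marden = 22
Total via Jorvik: 14 + 22 = 36 mi.

36 mi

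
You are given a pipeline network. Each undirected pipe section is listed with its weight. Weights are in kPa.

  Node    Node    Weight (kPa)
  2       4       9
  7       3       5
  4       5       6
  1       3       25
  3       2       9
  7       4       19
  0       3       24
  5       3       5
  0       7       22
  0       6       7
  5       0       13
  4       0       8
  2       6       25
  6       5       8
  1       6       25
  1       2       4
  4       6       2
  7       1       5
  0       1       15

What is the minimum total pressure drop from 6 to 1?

15 kPa

Shortest distances from 6:
6: 0
4: 2  (via 6)
0: 7  (via 6)
5: 8  (via 6)
2: 11  (via 4)
3: 13  (via 5)
1: 15  (via 2)
Shortest route: 6–4–2–1 = 15 kPa.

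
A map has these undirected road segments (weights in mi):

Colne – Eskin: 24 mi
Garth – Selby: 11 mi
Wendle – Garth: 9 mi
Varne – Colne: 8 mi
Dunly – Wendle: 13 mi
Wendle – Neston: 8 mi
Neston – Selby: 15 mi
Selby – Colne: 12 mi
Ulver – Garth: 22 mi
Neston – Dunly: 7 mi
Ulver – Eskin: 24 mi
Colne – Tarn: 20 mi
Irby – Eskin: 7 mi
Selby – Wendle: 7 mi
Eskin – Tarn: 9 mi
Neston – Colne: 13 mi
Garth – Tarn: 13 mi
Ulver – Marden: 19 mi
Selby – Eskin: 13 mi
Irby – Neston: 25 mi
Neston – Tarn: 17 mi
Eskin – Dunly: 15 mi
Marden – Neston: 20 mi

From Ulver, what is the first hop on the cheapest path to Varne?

Garth

Enumerating some paths:
Ulver → Eskin → Selby → Colne → Varne: 24+13+12+8 = 57
Ulver → Garth → Selby → Colne → Varne: 22+11+12+8 = 53
Ulver → Eskin → Colne → Varne: 24+24+8 = 56
Cheapest is Ulver → Garth → Selby → Colne → Varne at 53 mi.
So from Ulver the first move is to Garth.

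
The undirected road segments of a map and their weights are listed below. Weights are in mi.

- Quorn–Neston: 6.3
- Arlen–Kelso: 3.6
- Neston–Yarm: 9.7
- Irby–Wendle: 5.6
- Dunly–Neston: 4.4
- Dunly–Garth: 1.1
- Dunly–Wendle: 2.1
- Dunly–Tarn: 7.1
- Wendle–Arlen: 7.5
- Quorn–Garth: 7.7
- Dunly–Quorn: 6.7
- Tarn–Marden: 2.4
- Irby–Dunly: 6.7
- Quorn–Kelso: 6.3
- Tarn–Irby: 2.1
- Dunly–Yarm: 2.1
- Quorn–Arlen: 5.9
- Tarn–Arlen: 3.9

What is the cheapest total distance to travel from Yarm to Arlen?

11.7 mi

Enumerating some paths:
Yarm - Dunly - Tarn - Arlen: 2.1+7.1+3.9 = 13.1
Yarm - Dunly - Wendle - Arlen: 2.1+2.1+7.5 = 11.7
Yarm - Dunly - Quorn - Arlen: 2.1+6.7+5.9 = 14.7
Cheapest is Yarm - Dunly - Wendle - Arlen at 11.7 mi.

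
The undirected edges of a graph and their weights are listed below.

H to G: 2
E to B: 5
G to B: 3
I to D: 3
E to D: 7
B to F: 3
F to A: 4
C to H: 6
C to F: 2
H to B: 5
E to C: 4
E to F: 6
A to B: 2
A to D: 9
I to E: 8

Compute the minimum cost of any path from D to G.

Settle nodes by increasing distance from D:
D: 0
I: 3  (via D)
E: 7  (via D)
A: 9  (via D)
B: 11  (via A)
C: 11  (via E)
F: 13  (via E)
G: 14  (via B)
Shortest route: D → A → B → G = 14.

14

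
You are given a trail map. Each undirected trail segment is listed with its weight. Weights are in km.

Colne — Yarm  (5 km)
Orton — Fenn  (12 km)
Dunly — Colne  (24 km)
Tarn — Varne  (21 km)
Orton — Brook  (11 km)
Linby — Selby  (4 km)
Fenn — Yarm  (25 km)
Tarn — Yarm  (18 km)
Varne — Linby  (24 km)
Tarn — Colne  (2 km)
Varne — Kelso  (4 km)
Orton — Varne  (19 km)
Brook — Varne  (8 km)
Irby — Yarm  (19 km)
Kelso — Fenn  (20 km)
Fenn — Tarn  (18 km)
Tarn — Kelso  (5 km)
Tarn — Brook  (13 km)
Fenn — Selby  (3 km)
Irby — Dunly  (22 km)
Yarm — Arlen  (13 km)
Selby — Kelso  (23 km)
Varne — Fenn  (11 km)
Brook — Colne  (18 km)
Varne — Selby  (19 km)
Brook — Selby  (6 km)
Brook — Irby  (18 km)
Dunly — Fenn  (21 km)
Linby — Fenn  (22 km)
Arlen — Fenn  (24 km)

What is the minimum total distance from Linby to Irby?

Settle nodes by increasing distance from Linby:
Linby: 0
Selby: 4  (via Linby)
Fenn: 7  (via Selby)
Brook: 10  (via Selby)
Varne: 18  (via Fenn)
Orton: 19  (via Fenn)
Kelso: 22  (via Varne)
Tarn: 23  (via Brook)
Colne: 25  (via Tarn)
Dunly: 28  (via Fenn)
Irby: 28  (via Brook)
Shortest route: Linby–Selby–Brook–Irby = 28 km.

28 km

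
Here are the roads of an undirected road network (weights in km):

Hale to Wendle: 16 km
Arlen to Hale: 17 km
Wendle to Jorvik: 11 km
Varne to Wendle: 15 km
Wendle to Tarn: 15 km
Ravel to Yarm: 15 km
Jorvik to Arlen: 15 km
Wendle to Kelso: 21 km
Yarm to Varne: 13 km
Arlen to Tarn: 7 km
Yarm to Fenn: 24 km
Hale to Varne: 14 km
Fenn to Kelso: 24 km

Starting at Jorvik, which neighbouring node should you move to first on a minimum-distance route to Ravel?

Compare a few routes:
Jorvik → Wendle → Varne → Yarm → Ravel: 11+15+13+15 = 54
Jorvik → Arlen → Hale → Varne → Yarm → Ravel: 15+17+14+13+15 = 74
Jorvik → Wendle → Hale → Varne → Yarm → Ravel: 11+16+14+13+15 = 69
The minimum is 54 km via Jorvik → Wendle → Varne → Yarm → Ravel.
So from Jorvik the first move is to Wendle.

Wendle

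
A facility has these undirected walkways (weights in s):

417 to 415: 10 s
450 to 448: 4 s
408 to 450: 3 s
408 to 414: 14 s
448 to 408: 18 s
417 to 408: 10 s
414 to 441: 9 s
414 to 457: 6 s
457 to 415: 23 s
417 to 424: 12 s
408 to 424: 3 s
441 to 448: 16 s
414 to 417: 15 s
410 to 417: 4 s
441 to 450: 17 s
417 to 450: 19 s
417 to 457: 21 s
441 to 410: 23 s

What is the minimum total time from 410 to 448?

Enumerating some paths:
410 - 417 - 408 - 448: 4+10+18 = 32
410 - 417 - 424 - 408 - 450 - 448: 4+12+3+3+4 = 26
410 - 417 - 408 - 450 - 448: 4+10+3+4 = 21
410 - 417 - 450 - 448: 4+19+4 = 27
The minimum is 21 s via 410 - 417 - 408 - 450 - 448.

21 s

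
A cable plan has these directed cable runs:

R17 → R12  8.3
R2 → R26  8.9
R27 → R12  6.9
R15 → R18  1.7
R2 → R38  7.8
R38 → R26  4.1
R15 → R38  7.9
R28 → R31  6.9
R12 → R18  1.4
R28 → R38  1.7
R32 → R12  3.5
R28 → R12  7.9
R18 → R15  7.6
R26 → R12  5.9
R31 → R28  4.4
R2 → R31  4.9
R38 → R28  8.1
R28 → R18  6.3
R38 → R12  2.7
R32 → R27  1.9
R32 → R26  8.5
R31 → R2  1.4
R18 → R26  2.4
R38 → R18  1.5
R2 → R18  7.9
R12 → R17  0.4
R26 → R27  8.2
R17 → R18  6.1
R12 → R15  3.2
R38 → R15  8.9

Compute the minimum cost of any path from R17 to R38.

Shortest distances from R17:
R17: 0
R18: 6.1  (via R17)
R12: 8.3  (via R17)
R26: 8.5  (via R18)
R15: 11.5  (via R12)
R27: 16.7  (via R26)
R38: 19.4  (via R15)
Shortest route: R17 → R12 → R15 → R38 = 19.4.

19.4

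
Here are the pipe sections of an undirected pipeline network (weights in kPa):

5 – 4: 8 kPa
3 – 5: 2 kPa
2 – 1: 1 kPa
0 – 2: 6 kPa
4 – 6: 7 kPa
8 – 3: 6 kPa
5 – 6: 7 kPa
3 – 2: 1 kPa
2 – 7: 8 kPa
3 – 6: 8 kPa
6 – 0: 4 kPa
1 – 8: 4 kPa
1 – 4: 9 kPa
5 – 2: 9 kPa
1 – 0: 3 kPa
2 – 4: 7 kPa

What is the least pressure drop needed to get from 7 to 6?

16 kPa

Candidate routes:
7–2–3–5–6: 8+1+2+7 = 18
7–2–1–0–6: 8+1+3+4 = 16
7–2–3–6: 8+1+8 = 17
7–2–0–6: 8+6+4 = 18
Cheapest is 7–2–1–0–6 at 16 kPa.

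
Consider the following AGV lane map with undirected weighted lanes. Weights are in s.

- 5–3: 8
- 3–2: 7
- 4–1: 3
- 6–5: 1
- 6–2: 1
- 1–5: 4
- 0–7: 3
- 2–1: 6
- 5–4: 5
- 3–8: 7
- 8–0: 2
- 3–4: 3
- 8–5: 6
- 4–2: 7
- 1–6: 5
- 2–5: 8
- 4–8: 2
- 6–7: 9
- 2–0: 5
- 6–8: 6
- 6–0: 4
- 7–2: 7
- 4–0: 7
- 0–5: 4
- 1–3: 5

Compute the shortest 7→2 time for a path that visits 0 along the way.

Shortest 7→0: 7–0 = 3
Best 0 to 2: 0–2 costing 5
Total via 0: 3 + 5 = 8 s.

8 s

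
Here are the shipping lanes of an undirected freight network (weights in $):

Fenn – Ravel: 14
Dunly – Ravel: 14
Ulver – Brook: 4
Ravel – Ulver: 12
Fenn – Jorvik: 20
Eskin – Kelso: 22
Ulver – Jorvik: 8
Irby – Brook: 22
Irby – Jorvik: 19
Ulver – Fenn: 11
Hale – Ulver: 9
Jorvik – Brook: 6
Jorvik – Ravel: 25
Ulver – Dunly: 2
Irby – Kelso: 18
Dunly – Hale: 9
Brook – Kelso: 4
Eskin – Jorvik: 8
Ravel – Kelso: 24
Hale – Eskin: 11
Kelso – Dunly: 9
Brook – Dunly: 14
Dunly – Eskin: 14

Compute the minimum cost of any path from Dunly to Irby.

Settle nodes by increasing distance from Dunly:
Dunly: 0
Ulver: 2  (via Dunly)
Brook: 6  (via Ulver)
Kelso: 9  (via Dunly)
Hale: 9  (via Dunly)
Jorvik: 10  (via Ulver)
Fenn: 13  (via Ulver)
Ravel: 14  (via Dunly)
Eskin: 14  (via Dunly)
Irby: 27  (via Kelso)
Shortest route: Dunly–Kelso–Irby = $27.

$27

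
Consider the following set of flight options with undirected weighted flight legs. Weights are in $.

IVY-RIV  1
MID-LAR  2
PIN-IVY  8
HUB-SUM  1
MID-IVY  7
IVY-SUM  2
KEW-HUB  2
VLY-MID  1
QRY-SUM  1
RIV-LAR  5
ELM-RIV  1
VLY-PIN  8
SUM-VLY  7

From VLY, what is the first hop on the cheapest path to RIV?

MID

Compare a few routes:
VLY → SUM → IVY → RIV: 7+2+1 = 10
VLY → PIN → IVY → RIV: 8+8+1 = 17
VLY → MID → IVY → RIV: 1+7+1 = 9
VLY → MID → LAR → RIV: 1+2+5 = 8
The minimum is $8 via VLY → MID → LAR → RIV.
So from VLY the first move is to MID.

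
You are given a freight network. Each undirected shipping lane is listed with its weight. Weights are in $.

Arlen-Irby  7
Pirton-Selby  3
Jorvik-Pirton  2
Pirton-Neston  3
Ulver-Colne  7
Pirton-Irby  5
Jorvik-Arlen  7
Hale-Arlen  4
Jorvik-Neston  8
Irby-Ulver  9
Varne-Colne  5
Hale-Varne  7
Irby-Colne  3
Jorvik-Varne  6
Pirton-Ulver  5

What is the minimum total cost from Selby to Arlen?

$12

Compare a few routes:
Selby–Pirton–Irby–Arlen: 3+5+7 = 15
Selby–Pirton–Jorvik–Arlen: 3+2+7 = 12
Selby–Pirton–Neston–Jorvik–Arlen: 3+3+8+7 = 21
The minimum is $12 via Selby–Pirton–Jorvik–Arlen.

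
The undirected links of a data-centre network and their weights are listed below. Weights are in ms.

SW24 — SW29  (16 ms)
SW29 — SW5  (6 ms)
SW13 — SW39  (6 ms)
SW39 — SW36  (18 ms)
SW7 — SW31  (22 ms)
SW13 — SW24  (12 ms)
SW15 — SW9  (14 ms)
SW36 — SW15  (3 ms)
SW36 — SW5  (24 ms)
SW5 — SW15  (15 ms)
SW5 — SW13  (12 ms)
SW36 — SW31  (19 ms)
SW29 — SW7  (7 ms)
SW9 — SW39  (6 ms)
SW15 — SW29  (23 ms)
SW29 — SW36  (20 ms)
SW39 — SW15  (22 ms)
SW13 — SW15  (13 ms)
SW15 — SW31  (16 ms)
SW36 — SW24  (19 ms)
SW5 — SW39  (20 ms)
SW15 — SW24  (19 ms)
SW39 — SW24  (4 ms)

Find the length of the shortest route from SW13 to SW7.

Enumerating some paths:
SW13 → SW39 → SW24 → SW29 → SW7: 6+4+16+7 = 33
SW13 → SW24 → SW29 → SW7: 12+16+7 = 35
SW13 → SW5 → SW29 → SW7: 12+6+7 = 25
The minimum is 25 ms via SW13 → SW5 → SW29 → SW7.

25 ms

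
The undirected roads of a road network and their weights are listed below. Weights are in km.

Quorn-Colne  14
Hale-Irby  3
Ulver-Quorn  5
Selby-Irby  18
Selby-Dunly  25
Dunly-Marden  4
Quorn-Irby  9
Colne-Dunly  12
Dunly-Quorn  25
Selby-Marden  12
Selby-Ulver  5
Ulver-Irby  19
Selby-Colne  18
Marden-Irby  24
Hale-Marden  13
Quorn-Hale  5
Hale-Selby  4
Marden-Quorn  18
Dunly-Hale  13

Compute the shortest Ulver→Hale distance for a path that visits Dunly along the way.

34 km

Shortest Ulver→Dunly: Ulver → Selby → Marden → Dunly = 21
Best Dunly to Hale: Dunly → Hale costing 13
Total via Dunly: 21 + 13 = 34 km.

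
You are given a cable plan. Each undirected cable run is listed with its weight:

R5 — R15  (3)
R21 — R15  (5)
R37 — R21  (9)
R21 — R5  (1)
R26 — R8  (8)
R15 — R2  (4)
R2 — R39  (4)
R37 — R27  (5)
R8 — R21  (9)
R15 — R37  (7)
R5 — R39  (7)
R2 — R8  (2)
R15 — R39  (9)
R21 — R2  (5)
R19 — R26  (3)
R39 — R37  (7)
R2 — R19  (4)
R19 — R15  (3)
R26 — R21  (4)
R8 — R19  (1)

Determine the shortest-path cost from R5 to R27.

15

Enumerating some paths:
R5–R21–R15–R37–R27: 1+5+7+5 = 18
R5–R21–R37–R27: 1+9+5 = 15
The minimum is 15 via R5–R21–R37–R27.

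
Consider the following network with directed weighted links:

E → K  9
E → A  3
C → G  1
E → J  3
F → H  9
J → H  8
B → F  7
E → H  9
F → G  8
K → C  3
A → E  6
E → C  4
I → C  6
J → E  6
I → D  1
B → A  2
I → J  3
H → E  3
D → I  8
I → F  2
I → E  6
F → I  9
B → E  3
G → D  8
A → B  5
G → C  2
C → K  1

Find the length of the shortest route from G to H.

Compare a few routes:
G → D → I → E → H: 8+8+6+9 = 31
G → D → I → F → H: 8+8+2+9 = 27
Cheapest is G → D → I → F → H at 27.

27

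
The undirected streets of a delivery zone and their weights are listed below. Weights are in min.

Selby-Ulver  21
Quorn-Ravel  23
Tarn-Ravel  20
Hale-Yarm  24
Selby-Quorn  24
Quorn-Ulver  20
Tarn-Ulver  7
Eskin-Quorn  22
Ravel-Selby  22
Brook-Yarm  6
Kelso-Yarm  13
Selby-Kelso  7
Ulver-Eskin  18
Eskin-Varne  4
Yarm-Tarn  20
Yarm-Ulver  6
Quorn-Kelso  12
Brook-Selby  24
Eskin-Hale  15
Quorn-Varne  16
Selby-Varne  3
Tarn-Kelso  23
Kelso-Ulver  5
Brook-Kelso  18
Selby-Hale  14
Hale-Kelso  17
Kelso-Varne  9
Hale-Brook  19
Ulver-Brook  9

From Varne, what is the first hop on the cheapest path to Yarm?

Compare a few routes:
Varne–Selby–Kelso–Ulver–Yarm: 3+7+5+6 = 21
Varne–Kelso–Ulver–Yarm: 9+5+6 = 20
Cheapest is Varne–Kelso–Ulver–Yarm at 20 min.
So from Varne the first move is to Kelso.

Kelso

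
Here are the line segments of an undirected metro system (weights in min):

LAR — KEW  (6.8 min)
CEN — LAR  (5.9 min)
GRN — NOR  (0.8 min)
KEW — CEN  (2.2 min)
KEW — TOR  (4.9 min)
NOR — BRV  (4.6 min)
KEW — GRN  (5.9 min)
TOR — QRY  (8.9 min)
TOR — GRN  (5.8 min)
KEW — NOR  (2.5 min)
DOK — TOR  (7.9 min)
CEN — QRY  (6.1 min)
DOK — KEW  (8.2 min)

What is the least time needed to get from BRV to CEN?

Shortest distances from BRV:
BRV: 0
NOR: 4.6  (via BRV)
GRN: 5.4  (via NOR)
KEW: 7.1  (via NOR)
CEN: 9.3  (via KEW)
Shortest route: BRV → NOR → KEW → CEN = 9.3 min.

9.3 min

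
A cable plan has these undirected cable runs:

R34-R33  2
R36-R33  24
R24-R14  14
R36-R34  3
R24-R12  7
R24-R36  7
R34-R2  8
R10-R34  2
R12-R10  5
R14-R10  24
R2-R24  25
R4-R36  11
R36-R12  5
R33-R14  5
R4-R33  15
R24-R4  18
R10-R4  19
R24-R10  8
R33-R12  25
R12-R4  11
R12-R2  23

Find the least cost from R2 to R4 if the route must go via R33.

Shortest R2→R33: R2–R34–R33 = 10
Best R33 to R4: R33–R4 costing 15
Total via R33: 10 + 15 = 25.

25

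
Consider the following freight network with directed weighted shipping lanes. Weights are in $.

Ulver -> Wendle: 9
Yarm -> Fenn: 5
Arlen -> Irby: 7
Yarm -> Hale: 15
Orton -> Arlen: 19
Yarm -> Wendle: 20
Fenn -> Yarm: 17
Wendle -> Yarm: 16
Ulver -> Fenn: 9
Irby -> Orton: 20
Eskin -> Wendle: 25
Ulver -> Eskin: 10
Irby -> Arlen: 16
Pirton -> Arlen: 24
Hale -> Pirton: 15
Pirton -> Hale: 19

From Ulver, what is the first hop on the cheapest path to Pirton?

Wendle

Compare a few routes:
Ulver–Fenn–Yarm–Hale–Pirton: 9+17+15+15 = 56
Ulver–Wendle–Yarm–Hale–Pirton: 9+16+15+15 = 55
Ulver–Eskin–Wendle–Yarm–Hale–Pirton: 10+25+16+15+15 = 81
Cheapest is Ulver–Wendle–Yarm–Hale–Pirton at $55.
So from Ulver the first move is to Wendle.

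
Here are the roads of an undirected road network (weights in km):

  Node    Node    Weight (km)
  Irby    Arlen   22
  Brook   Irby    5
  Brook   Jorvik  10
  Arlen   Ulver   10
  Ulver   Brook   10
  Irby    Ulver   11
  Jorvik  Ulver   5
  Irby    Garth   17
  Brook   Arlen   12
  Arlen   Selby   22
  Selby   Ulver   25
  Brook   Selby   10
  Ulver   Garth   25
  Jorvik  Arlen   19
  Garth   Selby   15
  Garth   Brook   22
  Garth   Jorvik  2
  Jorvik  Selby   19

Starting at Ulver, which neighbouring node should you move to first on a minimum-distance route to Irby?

Enumerating some paths:
Ulver → Brook → Irby: 10+5 = 15
Ulver → Jorvik → Brook → Irby: 5+10+5 = 20
Ulver → Irby: 11 = 11
The minimum is 11 km via Ulver → Irby.
So from Ulver the first move is to Irby.

Irby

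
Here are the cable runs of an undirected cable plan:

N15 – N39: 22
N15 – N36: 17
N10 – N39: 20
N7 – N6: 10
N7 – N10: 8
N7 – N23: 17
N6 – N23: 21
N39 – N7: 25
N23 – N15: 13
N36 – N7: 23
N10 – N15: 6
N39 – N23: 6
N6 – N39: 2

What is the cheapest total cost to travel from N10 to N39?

Enumerating some paths:
N10 - N39: 20 = 20
N10 - N15 - N39: 6+22 = 28
N10 - N7 - N23 - N39: 8+17+6 = 31
N10 - N15 - N23 - N39: 6+13+6 = 25
The minimum is 20 via N10 - N39.

20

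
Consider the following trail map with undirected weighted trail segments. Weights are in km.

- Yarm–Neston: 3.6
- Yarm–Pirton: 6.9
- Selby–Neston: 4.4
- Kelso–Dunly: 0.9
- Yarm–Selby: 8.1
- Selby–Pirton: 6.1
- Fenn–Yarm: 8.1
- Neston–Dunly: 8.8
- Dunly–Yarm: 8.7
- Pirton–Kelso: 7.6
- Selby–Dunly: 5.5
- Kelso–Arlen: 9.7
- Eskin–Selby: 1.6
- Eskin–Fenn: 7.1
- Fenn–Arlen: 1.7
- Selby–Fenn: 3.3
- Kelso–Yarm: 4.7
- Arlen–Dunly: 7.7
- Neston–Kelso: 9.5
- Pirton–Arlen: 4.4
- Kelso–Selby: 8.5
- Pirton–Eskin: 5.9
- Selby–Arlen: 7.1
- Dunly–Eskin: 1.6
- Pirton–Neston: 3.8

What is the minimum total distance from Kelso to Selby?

Compare a few routes:
Kelso–Dunly–Eskin–Selby: 0.9+1.6+1.6 = 4.1
Kelso–Dunly–Selby: 0.9+5.5 = 6.4
Kelso–Selby: 8.5 = 8.5
The minimum is 4.1 km via Kelso–Dunly–Eskin–Selby.

4.1 km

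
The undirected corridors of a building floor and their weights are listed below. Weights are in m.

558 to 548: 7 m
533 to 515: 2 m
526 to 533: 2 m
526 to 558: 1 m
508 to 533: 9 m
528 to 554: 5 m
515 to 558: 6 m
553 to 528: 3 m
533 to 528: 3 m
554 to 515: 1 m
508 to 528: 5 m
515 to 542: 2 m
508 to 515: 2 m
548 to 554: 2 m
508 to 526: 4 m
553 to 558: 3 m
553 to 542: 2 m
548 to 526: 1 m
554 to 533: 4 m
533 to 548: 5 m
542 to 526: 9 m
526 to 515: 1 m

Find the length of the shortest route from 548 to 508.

4 m

Compare a few routes:
548 - 526 - 508: 1+4 = 5
548 - 554 - 515 - 508: 2+1+2 = 5
548 - 526 - 515 - 508: 1+1+2 = 4
548 - 526 - 533 - 515 - 508: 1+2+2+2 = 7
The minimum is 4 m via 548 - 526 - 515 - 508.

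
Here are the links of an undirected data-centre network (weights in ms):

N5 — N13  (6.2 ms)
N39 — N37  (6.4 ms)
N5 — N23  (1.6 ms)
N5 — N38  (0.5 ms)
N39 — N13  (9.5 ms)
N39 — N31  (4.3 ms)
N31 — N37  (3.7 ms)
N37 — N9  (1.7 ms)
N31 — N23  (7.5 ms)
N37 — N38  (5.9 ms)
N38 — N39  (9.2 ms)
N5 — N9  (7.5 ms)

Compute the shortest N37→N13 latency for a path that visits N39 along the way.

Shortest N37→N39: N37 → N39 = 6.4
Shortest N39→N13: N39 → N13 = 9.5
Total via N39: 6.4 + 9.5 = 15.9 ms.

15.9 ms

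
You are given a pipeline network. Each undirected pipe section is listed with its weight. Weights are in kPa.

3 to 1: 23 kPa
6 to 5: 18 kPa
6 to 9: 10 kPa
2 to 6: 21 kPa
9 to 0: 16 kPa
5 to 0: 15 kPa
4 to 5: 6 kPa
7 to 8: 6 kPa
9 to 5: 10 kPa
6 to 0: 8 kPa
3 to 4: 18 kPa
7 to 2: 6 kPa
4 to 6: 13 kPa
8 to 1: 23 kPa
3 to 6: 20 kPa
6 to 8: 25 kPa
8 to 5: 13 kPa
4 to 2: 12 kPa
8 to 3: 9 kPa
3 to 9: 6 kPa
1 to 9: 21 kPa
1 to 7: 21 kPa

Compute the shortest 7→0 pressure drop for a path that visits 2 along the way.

Shortest 7→2: 7 → 2 = 6
Best 2 to 0: 2 → 6 → 0 costing 29
Total via 2: 6 + 29 = 35 kPa.

35 kPa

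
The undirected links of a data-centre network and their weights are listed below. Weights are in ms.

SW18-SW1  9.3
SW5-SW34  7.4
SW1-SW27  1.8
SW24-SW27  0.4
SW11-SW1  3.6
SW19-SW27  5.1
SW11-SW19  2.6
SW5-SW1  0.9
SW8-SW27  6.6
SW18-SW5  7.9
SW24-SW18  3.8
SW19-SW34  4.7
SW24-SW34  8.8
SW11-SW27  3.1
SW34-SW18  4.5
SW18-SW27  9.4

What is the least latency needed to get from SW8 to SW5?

9.3 ms

Candidate routes:
SW8 → SW27 → SW11 → SW1 → SW5: 6.6+3.1+3.6+0.9 = 14.2
SW8 → SW27 → SW19 → SW11 → SW1 → SW5: 6.6+5.1+2.6+3.6+0.9 = 18.8
SW8 → SW27 → SW1 → SW5: 6.6+1.8+0.9 = 9.3
SW8 → SW27 → SW24 → SW18 → SW5: 6.6+0.4+3.8+7.9 = 18.7
Cheapest is SW8 → SW27 → SW1 → SW5 at 9.3 ms.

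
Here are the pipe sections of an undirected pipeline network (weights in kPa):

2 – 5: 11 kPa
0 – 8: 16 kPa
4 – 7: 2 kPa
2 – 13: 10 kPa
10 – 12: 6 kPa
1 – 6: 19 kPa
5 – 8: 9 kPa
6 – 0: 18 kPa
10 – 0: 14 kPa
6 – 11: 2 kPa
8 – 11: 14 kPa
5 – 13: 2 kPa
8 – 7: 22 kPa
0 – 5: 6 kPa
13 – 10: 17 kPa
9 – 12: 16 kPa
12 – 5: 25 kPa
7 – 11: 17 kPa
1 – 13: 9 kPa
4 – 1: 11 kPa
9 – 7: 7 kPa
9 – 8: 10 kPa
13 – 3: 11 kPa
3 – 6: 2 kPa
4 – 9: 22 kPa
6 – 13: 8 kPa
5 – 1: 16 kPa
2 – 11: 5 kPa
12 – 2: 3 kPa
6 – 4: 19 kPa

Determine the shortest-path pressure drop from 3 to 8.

Compare a few routes:
3–6–13–5–8: 2+8+2+9 = 21
3–6–11–2–5–8: 2+2+5+11+9 = 29
3–13–5–8: 11+2+9 = 22
3–6–11–8: 2+2+14 = 18
The minimum is 18 kPa via 3–6–11–8.

18 kPa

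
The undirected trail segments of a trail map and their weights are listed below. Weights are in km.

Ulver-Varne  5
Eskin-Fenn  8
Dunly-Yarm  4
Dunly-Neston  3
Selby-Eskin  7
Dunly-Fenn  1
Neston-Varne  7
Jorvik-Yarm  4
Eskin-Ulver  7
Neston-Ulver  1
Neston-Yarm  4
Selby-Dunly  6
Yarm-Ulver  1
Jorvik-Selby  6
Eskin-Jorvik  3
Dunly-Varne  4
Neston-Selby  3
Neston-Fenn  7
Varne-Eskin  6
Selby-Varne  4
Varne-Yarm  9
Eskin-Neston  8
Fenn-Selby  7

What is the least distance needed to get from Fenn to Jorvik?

9 km

Candidate routes:
Fenn → Dunly → Yarm → Jorvik: 1+4+4 = 9
Fenn → Dunly → Neston → Ulver → Yarm → Jorvik: 1+3+1+1+4 = 10
Cheapest is Fenn → Dunly → Yarm → Jorvik at 9 km.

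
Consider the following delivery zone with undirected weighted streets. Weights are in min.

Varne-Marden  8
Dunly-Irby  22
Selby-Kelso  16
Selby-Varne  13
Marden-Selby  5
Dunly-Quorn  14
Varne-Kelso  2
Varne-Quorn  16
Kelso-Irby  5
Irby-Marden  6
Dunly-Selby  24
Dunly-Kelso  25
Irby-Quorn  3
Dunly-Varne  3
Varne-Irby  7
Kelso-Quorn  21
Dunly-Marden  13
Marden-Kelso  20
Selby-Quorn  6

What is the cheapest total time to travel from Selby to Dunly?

16 min

Settle nodes by increasing distance from Selby:
Selby: 0
Marden: 5  (via Selby)
Quorn: 6  (via Selby)
Irby: 9  (via Quorn)
Varne: 13  (via Selby)
Kelso: 14  (via Irby)
Dunly: 16  (via Varne)
Shortest route: Selby–Varne–Dunly = 16 min.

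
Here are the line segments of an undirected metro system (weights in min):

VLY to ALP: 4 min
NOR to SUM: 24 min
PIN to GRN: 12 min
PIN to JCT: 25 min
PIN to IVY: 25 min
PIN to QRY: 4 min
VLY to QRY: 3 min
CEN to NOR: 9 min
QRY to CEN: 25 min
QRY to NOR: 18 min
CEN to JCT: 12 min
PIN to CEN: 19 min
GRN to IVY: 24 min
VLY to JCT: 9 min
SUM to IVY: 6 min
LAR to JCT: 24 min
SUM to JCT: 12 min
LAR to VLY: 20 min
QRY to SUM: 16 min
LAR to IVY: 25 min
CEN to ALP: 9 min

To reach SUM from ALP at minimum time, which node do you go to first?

Enumerating some paths:
ALP - VLY - QRY - SUM: 4+3+16 = 23
ALP - VLY - JCT - SUM: 4+9+12 = 25
The minimum is 23 min via ALP - VLY - QRY - SUM.
So from ALP the first move is to VLY.

VLY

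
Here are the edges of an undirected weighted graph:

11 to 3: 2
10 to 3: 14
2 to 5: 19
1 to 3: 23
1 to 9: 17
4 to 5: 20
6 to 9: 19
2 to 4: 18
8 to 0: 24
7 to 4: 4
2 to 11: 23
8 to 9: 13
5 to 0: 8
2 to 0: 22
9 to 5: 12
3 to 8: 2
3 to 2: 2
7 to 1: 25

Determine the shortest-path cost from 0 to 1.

37

Enumerating some paths:
0 - 5 - 9 - 1: 8+12+17 = 37
0 - 2 - 3 - 1: 22+2+23 = 47
The minimum is 37 via 0 - 5 - 9 - 1.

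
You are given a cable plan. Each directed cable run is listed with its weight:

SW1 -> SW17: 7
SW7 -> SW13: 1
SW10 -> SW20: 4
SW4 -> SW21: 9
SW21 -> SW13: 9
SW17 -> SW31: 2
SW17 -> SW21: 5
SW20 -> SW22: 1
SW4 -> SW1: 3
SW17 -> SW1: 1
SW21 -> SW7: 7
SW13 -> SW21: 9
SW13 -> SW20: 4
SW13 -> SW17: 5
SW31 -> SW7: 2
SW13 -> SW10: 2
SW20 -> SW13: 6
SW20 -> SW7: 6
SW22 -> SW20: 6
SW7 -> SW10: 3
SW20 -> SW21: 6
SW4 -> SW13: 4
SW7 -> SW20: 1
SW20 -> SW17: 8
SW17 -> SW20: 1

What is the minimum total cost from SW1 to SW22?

9

Settle nodes by increasing distance from SW1:
SW1: 0
SW17: 7  (via SW1)
SW20: 8  (via SW17)
SW22: 9  (via SW20)
Shortest route: SW1–SW17–SW20–SW22 = 9.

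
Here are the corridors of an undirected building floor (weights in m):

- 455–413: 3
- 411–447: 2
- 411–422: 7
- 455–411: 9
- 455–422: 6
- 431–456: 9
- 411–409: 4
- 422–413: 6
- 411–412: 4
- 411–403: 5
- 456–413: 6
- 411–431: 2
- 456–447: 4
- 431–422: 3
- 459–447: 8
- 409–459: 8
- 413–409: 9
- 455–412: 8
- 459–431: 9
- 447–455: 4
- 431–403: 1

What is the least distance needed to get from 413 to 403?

10 m

Settle nodes by increasing distance from 413:
413: 0
455: 3  (via 413)
422: 6  (via 413)
456: 6  (via 413)
447: 7  (via 455)
409: 9  (via 413)
411: 9  (via 447)
431: 9  (via 422)
403: 10  (via 431)
Shortest route: 413–422–431–403 = 10 m.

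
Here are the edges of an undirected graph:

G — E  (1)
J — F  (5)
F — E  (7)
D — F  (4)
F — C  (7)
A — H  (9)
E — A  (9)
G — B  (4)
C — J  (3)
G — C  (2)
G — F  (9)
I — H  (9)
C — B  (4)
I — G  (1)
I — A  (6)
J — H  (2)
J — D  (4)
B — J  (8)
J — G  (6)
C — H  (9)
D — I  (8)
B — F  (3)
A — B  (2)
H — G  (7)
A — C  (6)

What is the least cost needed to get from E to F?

Enumerating some paths:
E–G–B–F: 1+4+3 = 8
E–G–F: 1+9 = 10
E–G–C–B–F: 1+2+4+3 = 10
E–F: 7 = 7
The minimum is 7 via E–F.

7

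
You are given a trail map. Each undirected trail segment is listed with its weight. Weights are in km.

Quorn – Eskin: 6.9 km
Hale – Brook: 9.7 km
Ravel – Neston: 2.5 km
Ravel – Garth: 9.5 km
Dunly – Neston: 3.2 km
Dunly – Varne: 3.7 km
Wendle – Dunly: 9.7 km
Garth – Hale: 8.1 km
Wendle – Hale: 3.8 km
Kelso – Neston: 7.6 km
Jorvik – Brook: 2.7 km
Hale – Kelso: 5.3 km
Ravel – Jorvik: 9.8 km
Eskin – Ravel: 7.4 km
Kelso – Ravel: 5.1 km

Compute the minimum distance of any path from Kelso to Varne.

Shortest distances from Kelso:
Kelso: 0
Ravel: 5.1  (via Kelso)
Hale: 5.3  (via Kelso)
Neston: 7.6  (via Kelso)
Wendle: 9.1  (via Hale)
Dunly: 10.8  (via Neston)
Eskin: 12.5  (via Ravel)
Garth: 13.4  (via Hale)
Varne: 14.5  (via Dunly)
Shortest route: Kelso–Neston–Dunly–Varne = 14.5 km.

14.5 km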